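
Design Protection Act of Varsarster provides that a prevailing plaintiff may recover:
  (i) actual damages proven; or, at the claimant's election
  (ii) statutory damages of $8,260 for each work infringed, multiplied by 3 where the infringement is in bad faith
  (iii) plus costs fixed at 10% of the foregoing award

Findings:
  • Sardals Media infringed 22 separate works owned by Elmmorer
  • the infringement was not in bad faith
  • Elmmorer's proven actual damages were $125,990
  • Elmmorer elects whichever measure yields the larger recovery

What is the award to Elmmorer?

$199,892

Statutory damages: 22 × $8,260 = $181,720
Infringement not in bad faith: no ×3 enhancement.
Greater of actual damages ($125,990) or statutory damages ($181,720): $181,720
Costs: 10% of $181,720 = $18,172
Award plus costs: $181,720 + $18,172 = $199,892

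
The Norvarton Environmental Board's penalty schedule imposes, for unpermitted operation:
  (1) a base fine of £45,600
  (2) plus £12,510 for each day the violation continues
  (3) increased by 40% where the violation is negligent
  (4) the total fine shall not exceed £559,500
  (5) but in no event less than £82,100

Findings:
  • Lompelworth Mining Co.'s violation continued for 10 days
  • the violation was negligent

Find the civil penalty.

£238,980

Per-day component: 10 × £12,510 = £125,100
Base plus per-day: £45,600 + £125,100 = £170,700
Enhancement: 40% of £170,700 = £68,280
Enhanced fine: £170,700 + £68,280 = £238,980
Cap at £559,500: £238,980 is within the cap, no reduction.
Minimum £82,100: £238,980 meets the minimum, no increase.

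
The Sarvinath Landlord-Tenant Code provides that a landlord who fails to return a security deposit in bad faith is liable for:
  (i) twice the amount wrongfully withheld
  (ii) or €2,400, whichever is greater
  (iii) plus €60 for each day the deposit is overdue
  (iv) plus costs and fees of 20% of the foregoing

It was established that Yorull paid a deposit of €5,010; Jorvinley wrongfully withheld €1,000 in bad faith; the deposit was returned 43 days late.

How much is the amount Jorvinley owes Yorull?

Recovery: €5,976

Doubled: 2 × €1,000 = €2,000
Minimum €2,400: €2,000 is below the minimum → €2,400
Late-return penalty: 43 × €60 = €2,580
Damages plus late penalty: €2,400 + €2,580 = €4,980
Costs and fees: 20% of €4,980 = €996
Total recovery: €4,980 + €996 = €5,976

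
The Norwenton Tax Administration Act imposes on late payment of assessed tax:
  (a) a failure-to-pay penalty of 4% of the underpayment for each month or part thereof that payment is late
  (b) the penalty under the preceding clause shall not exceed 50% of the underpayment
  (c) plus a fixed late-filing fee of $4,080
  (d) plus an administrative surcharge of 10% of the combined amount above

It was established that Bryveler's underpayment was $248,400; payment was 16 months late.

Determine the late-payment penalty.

$141,108

Accrued rate: 4% × 16 = 64%, capped at 50% → 50%
Failure-to-pay penalty: 50% of $248,400 = $124,200
Penalty before surcharge: $124,200 + $4,080 = $128,280
Administrative surcharge: 10% of $128,280 = $12,828
Total penalty: $128,280 + $12,828 = $141,108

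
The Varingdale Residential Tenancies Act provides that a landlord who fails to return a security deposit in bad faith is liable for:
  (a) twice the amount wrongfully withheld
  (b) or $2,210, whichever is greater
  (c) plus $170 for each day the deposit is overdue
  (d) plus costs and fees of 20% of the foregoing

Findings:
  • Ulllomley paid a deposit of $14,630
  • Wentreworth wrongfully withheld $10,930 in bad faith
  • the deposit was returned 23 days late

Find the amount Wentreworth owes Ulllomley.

$30,924

Doubled: 2 × $10,930 = $21,860
Minimum $2,210: $21,860 meets the minimum, no increase.
Late-return penalty: 23 × $170 = $3,910
Damages plus late penalty: $21,860 + $3,910 = $25,770
Costs and fees: 20% of $25,770 = $5,154
Total recovery: $25,770 + $5,154 = $30,924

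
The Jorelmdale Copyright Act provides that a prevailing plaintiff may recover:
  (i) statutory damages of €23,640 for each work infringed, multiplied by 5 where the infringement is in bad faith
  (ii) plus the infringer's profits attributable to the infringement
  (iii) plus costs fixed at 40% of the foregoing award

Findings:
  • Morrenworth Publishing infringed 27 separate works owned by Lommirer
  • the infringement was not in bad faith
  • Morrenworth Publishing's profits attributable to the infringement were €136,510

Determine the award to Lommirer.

Award: €1,084,706

Statutory damages: 27 × €23,640 = €638,280
Infringement not in bad faith: no ×5 enhancement.
Combined award: €638,280 + €136,510 = €774,790
Costs: 40% of €774,790 = €309,916
Award plus costs: €774,790 + €309,916 = €1,084,706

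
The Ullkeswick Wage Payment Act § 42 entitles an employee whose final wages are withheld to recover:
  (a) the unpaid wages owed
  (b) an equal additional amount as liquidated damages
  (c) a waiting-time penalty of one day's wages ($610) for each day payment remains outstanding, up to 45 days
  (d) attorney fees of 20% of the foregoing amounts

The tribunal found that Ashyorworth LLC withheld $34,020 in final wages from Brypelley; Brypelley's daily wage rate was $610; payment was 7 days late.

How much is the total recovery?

Liquidated damages (equal amount): $34,020
Penalty days: min(7, 45) = 7
Waiting-time penalty: 7 × $610 = $4,270
Subtotal: $34,020 + $34,020 + $4,270 = $72,310
Attorney fees: 20% of $72,310 = $14,462
Total award: $72,310 + $14,462 = $86,772

$86,772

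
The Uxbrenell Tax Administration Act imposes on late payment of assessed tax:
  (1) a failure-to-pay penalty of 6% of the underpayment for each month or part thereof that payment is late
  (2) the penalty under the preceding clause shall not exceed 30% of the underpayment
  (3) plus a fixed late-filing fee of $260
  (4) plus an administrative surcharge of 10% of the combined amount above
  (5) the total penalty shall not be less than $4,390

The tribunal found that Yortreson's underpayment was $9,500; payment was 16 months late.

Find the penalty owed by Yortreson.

Accrued rate: 6% × 16 = 96%, capped at 30% → 30%
Failure-to-pay penalty: 30% of $9,500 = $2,850
Penalty before surcharge: $2,850 + $260 = $3,110
Administrative surcharge: 10% of $3,110 = $311
Total penalty: $3,110 + $311 = $3,421
Minimum $4,390: $3,421 is below the minimum → $4,390

$4,390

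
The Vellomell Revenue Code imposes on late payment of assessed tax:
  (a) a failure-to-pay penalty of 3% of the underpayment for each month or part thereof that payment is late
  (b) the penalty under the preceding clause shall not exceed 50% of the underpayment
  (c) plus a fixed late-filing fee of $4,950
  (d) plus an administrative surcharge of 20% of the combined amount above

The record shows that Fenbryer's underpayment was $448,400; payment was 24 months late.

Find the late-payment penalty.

$274,980

Accrued rate: 3% × 24 = 72%, capped at 50% → 50%
Failure-to-pay penalty: 50% of $448,400 = $224,200
Penalty before surcharge: $224,200 + $4,950 = $229,150
Administrative surcharge: 20% of $229,150 = $45,830
Total penalty: $229,150 + $45,830 = $274,980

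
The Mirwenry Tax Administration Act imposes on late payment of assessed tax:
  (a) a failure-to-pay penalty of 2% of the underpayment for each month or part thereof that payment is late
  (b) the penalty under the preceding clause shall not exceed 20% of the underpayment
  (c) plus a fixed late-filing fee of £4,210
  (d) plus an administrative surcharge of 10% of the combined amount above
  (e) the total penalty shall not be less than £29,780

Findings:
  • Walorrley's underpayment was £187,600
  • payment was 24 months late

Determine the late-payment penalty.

Accrued rate: 2% × 24 = 48%, capped at 20% → 20%
Failure-to-pay penalty: 20% of £187,600 = £37,520
Penalty before surcharge: £37,520 + £4,210 = £41,730
Administrative surcharge: 10% of £41,730 = £4,173
Total penalty: £41,730 + £4,173 = £45,903
Minimum £29,780: £45,903 meets the minimum, no increase.

Penalty: £45,903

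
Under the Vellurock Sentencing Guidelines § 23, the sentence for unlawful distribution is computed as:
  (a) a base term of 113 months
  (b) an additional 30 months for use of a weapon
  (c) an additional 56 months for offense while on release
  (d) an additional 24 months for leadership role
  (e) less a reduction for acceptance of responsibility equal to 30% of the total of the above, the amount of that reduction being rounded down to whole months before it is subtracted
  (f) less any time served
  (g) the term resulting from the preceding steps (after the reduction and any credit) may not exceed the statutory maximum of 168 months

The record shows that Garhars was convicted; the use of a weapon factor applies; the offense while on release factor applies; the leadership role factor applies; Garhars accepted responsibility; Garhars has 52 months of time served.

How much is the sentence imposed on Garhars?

105 months

Use of a weapon enhancement: +30 months
Offense while on release enhancement: +56 months
Leadership role enhancement: +24 months
Adjusted term: 113 months + 30 months + 56 months + 24 months = 223 months
Acceptance of responsibility reduction: 30% of 223 months = 66 months (rounded down)
After reduction: 223 − 66 = 157 months
Less time served: 157 months − 52 months = 105 months
Cap at 168 months: 105 months is within the cap, no reduction.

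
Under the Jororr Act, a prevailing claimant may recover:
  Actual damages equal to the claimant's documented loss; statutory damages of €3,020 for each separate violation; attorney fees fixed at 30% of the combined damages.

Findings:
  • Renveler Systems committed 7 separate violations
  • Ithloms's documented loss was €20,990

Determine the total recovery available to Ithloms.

Statutory damages: 7 × €3,020 = €21,140
Combined damages: €20,990 + €21,140 = €42,130
Attorney fees: 30% of €42,130 = €12,639
Total recovery: €42,130 + €12,639 = €54,769

Total recovery: €54,769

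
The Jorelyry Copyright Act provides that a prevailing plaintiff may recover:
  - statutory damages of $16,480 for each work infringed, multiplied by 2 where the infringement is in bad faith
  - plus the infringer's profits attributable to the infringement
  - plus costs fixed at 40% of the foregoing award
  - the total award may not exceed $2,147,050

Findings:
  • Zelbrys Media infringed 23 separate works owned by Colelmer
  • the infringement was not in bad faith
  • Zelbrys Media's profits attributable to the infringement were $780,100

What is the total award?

$1,622,796

Statutory damages: 23 × $16,480 = $379,040
Infringement not in bad faith: no ×2 enhancement.
Combined award: $379,040 + $780,100 = $1,159,140
Costs: 40% of $1,159,140 = $463,656
Award plus costs: $1,159,140 + $463,656 = $1,622,796
Cap at $2,147,050: $1,622,796 is within the cap, no reduction.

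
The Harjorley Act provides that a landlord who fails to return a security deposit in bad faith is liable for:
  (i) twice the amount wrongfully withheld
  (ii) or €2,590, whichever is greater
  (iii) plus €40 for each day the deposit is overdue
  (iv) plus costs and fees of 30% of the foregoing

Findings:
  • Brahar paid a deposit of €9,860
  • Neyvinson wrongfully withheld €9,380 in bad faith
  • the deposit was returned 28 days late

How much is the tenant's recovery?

€25,844

Doubled: 2 × €9,380 = €18,760
Minimum €2,590: €18,760 meets the minimum, no increase.
Late-return penalty: 28 × €40 = €1,120
Damages plus late penalty: €18,760 + €1,120 = €19,880
Costs and fees: 30% of €19,880 = €5,964
Total recovery: €19,880 + €5,964 = €25,844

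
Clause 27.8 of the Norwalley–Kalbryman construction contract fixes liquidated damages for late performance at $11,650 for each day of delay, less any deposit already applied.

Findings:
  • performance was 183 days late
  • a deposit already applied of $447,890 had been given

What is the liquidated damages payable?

$1,684,060

Per-day damages: 183 × $11,650 = $2,131,950
Less deposit already applied: $2,131,950 − $447,890 = $1,684,060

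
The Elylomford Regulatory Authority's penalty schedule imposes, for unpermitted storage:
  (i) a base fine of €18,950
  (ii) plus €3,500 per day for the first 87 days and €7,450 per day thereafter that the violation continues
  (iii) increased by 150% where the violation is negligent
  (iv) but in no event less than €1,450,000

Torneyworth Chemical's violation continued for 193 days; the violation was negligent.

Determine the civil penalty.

€2,782,875

First 87 days: 87 × €3,500 = €304,500
Remaining days: (193 − 87) × €7,450 = €789,700
Per-day component: €304,500 + €789,700 = €1,094,200
Base plus per-day: €18,950 + €1,094,200 = €1,113,150
Enhancement: 150% of €1,113,150 = €1,669,725
Enhanced fine: €1,113,150 + €1,669,725 = €2,782,875
Minimum €1,450,000: €2,782,875 meets the minimum, no increase.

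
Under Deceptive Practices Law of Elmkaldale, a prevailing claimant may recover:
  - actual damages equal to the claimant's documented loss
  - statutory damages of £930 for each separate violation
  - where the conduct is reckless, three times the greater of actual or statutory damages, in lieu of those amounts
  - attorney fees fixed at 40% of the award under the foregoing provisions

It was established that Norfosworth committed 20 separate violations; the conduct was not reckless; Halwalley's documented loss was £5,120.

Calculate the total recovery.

£33,208

Statutory damages: 20 × £930 = £18,600
Conduct not reckless: the in-lieu enhancement does not apply.
Actual plus statutory damages: £5,120 + £18,600 = £23,720
Attorney fees: 40% of £23,720 = £9,488
Total recovery: £23,720 + £9,488 = £33,208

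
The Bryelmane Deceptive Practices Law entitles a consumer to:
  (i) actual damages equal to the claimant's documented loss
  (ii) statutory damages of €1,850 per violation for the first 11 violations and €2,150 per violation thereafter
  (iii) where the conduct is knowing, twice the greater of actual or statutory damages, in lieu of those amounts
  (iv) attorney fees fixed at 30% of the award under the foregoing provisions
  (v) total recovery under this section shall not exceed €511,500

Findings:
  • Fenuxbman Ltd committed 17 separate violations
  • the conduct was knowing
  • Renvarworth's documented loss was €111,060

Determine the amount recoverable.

First 11 violations: 11 × €1,850 = €20,350
Remaining violations: (17 − 11) × €2,150 = €12,900
Statutory damages: €20,350 + €12,900 = €33,250
Greater of actual damages (€111,060) or statutory damages (€33,250): €111,060
Doubled: 2 × €111,060 = €222,120
Attorney fees: 30% of €222,120 = €66,636
Total before cap: €222,120 + €66,636 = €288,756
Cap at €511,500: €288,756 is within the cap, no reduction.

€288,756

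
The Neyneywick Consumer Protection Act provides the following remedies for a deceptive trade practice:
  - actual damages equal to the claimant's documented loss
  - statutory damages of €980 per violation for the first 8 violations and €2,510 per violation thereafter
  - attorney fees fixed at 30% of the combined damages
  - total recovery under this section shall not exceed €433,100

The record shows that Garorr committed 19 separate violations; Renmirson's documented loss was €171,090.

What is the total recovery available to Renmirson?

€268,502

First 8 violations: 8 × €980 = €7,840
Remaining violations: (19 − 8) × €2,510 = €27,610
Statutory damages: €7,840 + €27,610 = €35,450
Combined damages: €171,090 + €35,450 = €206,540
Attorney fees: 30% of €206,540 = €61,962
Total before cap: €206,540 + €61,962 = €268,502
Cap at €433,100: €268,502 is within the cap, no reduction.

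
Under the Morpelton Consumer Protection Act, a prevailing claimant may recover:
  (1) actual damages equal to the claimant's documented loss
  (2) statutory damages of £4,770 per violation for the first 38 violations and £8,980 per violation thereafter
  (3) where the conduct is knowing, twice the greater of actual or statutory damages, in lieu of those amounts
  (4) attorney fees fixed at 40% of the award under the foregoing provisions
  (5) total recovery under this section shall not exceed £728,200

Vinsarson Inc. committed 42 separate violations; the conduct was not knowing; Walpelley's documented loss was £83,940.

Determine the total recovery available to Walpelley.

First 38 violations: 38 × £4,770 = £181,260
Remaining violations: (42 − 38) × £8,980 = £35,920
Statutory damages: £181,260 + £35,920 = £217,180
Conduct not knowing: the in-lieu enhancement does not apply.
Actual plus statutory damages: £83,940 + £217,180 = £301,120
Attorney fees: 40% of £301,120 = £120,448
Total before cap: £301,120 + £120,448 = £421,568
Cap at £728,200: £421,568 is within the cap, no reduction.

£421,568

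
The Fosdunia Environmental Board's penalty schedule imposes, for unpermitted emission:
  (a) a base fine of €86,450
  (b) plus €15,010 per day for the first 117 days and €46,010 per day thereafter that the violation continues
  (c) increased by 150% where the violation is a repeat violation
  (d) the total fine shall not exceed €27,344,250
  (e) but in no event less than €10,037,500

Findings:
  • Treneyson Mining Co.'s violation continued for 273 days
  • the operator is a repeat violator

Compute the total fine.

€22,550,450

First 117 days: 117 × €15,010 = €1,756,170
Remaining days: (273 − 117) × €46,010 = €7,177,560
Per-day component: €1,756,170 + €7,177,560 = €8,933,730
Base plus per-day: €86,450 + €8,933,730 = €9,020,180
Enhancement: 150% of €9,020,180 = €13,530,270
Enhanced fine: €9,020,180 + €13,530,270 = €22,550,450
Cap at €27,344,250: €22,550,450 is within the cap, no reduction.
Minimum €10,037,500: €22,550,450 meets the minimum, no increase.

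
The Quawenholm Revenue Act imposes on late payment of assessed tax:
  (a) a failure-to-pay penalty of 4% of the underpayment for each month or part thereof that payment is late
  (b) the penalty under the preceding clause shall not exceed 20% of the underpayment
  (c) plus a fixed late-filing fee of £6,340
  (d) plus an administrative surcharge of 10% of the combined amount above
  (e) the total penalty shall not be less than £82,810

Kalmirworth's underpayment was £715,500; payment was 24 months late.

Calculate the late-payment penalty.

Accrued rate: 4% × 24 = 96%, capped at 20% → 20%
Failure-to-pay penalty: 20% of £715,500 = £143,100
Penalty before surcharge: £143,100 + £6,340 = £149,440
Administrative surcharge: 10% of £149,440 = £14,944
Total penalty: £149,440 + £14,944 = £164,384
Minimum £82,810: £164,384 meets the minimum, no increase.

£164,384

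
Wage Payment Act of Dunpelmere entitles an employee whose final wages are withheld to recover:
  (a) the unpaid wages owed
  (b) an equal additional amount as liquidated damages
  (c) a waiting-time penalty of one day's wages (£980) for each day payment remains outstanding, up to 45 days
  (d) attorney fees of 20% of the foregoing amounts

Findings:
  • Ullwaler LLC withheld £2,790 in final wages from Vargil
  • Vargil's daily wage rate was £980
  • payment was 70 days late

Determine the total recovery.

Liquidated damages (equal amount): £2,790
Penalty days: min(70, 45) = 45
Waiting-time penalty: 45 × £980 = £44,100
Subtotal: £2,790 + £2,790 + £44,100 = £49,680
Attorney fees: 20% of £49,680 = £9,936
Total award: £49,680 + £9,936 = £59,616

£59,616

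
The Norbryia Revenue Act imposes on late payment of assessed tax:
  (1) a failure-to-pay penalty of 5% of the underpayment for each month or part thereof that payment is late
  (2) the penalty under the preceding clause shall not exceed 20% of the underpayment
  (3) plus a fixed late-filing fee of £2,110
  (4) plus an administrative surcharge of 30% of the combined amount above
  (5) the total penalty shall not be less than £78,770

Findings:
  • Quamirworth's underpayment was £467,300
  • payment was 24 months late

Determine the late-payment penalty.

Accrued rate: 5% × 24 = 120%, capped at 20% → 20%
Failure-to-pay penalty: 20% of £467,300 = £93,460
Penalty before surcharge: £93,460 + £2,110 = £95,570
Administrative surcharge: 30% of £95,570 = £28,671
Total penalty: £95,570 + £28,671 = £124,241
Minimum £78,770: £124,241 meets the minimum, no increase.

£124,241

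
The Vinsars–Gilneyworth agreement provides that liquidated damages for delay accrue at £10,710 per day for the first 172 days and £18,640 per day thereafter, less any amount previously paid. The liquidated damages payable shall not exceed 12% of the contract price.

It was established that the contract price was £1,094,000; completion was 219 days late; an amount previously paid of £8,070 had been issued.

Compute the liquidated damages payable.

First 172 days: 172 × £10,710 = £1,842,120
Remaining days: (219 − 172) × £18,640 = £876,080
Accrued per-day damages: £1,842,120 + £876,080 = £2,718,200
Less amount previously paid: £2,718,200 − £8,070 = £2,710,130
Cap: 12% of £1,094,000 = £131,280
Cap at £131,280: £2,710,130 exceeds the cap → £131,280

Liquidated damages: £131,280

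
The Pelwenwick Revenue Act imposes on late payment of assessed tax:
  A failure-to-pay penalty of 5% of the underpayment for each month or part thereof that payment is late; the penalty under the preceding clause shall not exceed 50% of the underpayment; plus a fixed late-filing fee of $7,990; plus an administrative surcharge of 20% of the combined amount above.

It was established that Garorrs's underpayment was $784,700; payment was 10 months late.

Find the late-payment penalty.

Accrued rate: 5% × 10 = 50%, capped at 50% → 50%
Failure-to-pay penalty: 50% of $784,700 = $392,350
Penalty before surcharge: $392,350 + $7,990 = $400,340
Administrative surcharge: 20% of $400,340 = $80,068
Total penalty: $400,340 + $80,068 = $480,408

$480,408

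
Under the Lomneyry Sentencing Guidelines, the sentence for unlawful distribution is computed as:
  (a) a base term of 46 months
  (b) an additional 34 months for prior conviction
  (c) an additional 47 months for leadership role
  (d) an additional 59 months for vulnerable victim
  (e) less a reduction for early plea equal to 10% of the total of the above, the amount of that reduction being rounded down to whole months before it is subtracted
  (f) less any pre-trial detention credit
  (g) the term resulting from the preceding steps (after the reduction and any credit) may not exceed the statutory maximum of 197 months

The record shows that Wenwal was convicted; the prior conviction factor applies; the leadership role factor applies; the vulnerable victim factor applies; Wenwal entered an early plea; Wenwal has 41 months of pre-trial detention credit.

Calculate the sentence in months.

Sentence: 127 months

Prior conviction enhancement: +34 months
Leadership role enhancement: +47 months
Vulnerable victim enhancement: +59 months
Adjusted term: 46 months + 34 months + 47 months + 59 months = 186 months
Early plea reduction: 10% of 186 months = 18 months (rounded down)
After reduction: 186 − 18 = 168 months
Less pre-trial detention credit: 168 months − 41 months = 127 months
Cap at 197 months: 127 months is within the cap, no reduction.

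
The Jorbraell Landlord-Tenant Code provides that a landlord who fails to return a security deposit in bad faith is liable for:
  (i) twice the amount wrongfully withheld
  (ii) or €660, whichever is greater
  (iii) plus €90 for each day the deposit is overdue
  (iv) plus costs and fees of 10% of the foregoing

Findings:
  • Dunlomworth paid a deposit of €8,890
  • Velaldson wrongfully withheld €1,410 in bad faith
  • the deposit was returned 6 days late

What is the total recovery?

€3,696

Doubled: 2 × €1,410 = €2,820
Minimum €660: €2,820 meets the minimum, no increase.
Late-return penalty: 6 × €90 = €540
Damages plus late penalty: €2,820 + €540 = €3,360
Costs and fees: 10% of €3,360 = €336
Total recovery: €3,360 + €336 = €3,696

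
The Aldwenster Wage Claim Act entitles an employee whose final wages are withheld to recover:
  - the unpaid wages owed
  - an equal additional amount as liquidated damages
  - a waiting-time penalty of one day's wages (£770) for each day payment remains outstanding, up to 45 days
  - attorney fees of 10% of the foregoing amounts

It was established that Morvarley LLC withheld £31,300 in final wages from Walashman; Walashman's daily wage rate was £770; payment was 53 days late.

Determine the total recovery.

Liquidated damages (equal amount): £31,300
Penalty days: min(53, 45) = 45
Waiting-time penalty: 45 × £770 = £34,650
Subtotal: £31,300 + £31,300 + £34,650 = £97,250
Attorney fees: 10% of £97,250 = £9,725
Total award: £97,250 + £9,725 = £106,975

£106,975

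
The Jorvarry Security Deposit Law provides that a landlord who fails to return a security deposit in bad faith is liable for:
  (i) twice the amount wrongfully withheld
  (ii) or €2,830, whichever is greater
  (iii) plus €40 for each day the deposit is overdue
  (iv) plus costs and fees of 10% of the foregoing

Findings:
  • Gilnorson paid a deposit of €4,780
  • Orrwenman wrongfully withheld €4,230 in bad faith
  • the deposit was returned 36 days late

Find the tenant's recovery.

€10,890

Doubled: 2 × €4,230 = €8,460
Minimum €2,830: €8,460 meets the minimum, no increase.
Late-return penalty: 36 × €40 = €1,440
Damages plus late penalty: €8,460 + €1,440 = €9,900
Costs and fees: 10% of €9,900 = €990
Total recovery: €9,900 + €990 = €10,890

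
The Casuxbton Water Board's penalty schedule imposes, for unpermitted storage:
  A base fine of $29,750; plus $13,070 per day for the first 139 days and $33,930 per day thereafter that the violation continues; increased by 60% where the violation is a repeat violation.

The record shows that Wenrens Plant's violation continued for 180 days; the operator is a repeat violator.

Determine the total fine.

First 139 days: 139 × $13,070 = $1,816,730
Remaining days: (180 − 139) × $33,930 = $1,391,130
Per-day component: $1,816,730 + $1,391,130 = $3,207,860
Base plus per-day: $29,750 + $3,207,860 = $3,237,610
Enhancement: 60% of $3,237,610 = $1,942,566
Enhanced fine: $3,237,610 + $1,942,566 = $5,180,176

$5,180,176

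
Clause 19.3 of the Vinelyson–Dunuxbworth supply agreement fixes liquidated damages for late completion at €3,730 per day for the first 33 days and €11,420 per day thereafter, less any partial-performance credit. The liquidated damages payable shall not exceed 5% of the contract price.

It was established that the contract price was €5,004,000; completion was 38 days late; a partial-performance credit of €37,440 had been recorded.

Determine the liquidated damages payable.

Liquidated damages: €142,750

First 33 days: 33 × €3,730 = €123,090
Remaining days: (38 − 33) × €11,420 = €57,100
Accrued per-day damages: €123,090 + €57,100 = €180,190
Less partial-performance credit: €180,190 − €37,440 = €142,750
Cap: 5% of €5,004,000 = €250,200
Cap at €250,200: €142,750 is within the cap, no reduction.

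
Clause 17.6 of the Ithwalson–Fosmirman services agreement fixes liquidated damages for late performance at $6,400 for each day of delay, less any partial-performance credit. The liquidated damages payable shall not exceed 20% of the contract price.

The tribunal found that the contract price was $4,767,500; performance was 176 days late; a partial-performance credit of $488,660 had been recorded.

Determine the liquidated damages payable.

Liquidated damages: $637,740

Per-day damages: 176 × $6,400 = $1,126,400
Less partial-performance credit: $1,126,400 − $488,660 = $637,740
Cap: 20% of $4,767,500 = $953,500
Cap at $953,500: $637,740 is within the cap, no reduction.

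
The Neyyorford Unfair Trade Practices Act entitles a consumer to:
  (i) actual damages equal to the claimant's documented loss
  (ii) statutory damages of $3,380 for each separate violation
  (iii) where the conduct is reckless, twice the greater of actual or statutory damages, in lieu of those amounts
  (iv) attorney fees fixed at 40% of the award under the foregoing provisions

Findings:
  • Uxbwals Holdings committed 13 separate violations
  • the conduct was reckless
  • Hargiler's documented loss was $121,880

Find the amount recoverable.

$341,264

Statutory damages: 13 × $3,380 = $43,940
Greater of actual damages ($121,880) or statutory damages ($43,940): $121,880
Doubled: 2 × $121,880 = $243,760
Attorney fees: 40% of $243,760 = $97,504
Total recovery: $243,760 + $97,504 = $341,264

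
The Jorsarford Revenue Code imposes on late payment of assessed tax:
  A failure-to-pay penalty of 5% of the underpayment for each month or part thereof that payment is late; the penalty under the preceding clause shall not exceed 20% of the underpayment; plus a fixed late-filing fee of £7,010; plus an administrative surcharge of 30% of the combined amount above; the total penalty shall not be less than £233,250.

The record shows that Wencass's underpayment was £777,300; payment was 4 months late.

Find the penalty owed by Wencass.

£233,250

Accrued rate: 5% × 4 = 20%, capped at 20% → 20%
Failure-to-pay penalty: 20% of £777,300 = £155,460
Penalty before surcharge: £155,460 + £7,010 = £162,470
Administrative surcharge: 30% of £162,470 = £48,741
Total penalty: £162,470 + £48,741 = £211,211
Minimum £233,250: £211,211 is below the minimum → £233,250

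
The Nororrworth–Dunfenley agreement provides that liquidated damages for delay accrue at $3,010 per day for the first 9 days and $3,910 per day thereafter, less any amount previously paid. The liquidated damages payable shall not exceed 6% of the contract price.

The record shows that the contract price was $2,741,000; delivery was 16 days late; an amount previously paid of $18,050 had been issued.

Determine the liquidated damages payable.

First 9 days: 9 × $3,010 = $27,090
Remaining days: (16 − 9) × $3,910 = $27,370
Accrued per-day damages: $27,090 + $27,370 = $54,460
Less amount previously paid: $54,460 − $18,050 = $36,410
Cap: 6% of $2,741,000 = $164,460
Cap at $164,460: $36,410 is within the cap, no reduction.

$36,410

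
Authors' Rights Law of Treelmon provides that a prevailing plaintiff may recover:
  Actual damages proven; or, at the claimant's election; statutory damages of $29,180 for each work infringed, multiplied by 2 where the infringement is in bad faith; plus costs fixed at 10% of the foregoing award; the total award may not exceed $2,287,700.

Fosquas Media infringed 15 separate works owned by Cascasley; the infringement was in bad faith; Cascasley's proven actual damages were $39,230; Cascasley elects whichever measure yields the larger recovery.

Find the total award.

Statutory damages: 15 × $29,180 = $437,700
Doubled: 2 × $437,700 = $875,400
Greater of actual damages ($39,230) or enhanced statutory damages ($875,400): $875,400
Costs: 10% of $875,400 = $87,540
Award plus costs: $875,400 + $87,540 = $962,940
Cap at $2,287,700: $962,940 is within the cap, no reduction.

$962,940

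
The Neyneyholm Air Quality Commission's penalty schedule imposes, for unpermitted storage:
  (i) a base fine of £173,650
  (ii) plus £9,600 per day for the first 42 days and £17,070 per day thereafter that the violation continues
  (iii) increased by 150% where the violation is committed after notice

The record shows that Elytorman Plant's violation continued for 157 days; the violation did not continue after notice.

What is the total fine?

First 42 days: 42 × £9,600 = £403,200
Remaining days: (157 − 42) × £17,070 = £1,963,050
Per-day component: £403,200 + £1,963,050 = £2,366,250
Base plus per-day: £173,650 + £2,366,250 = £2,539,900
The violation did not continue after notice: no 150% increase.

Civil penalty: £2,539,900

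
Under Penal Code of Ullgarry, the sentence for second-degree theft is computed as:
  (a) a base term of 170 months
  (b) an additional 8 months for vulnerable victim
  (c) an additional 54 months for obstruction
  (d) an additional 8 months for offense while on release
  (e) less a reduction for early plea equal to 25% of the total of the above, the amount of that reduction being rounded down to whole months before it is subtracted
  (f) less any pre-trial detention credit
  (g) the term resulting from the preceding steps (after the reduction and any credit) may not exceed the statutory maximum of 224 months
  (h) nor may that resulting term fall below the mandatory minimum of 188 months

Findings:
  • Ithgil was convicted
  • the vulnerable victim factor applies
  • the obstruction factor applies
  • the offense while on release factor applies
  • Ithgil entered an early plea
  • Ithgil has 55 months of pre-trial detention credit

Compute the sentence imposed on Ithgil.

Vulnerable victim enhancement: +8 months
Obstruction enhancement: +54 months
Offense while on release enhancement: +8 months
Adjusted term: 170 months + 8 months + 54 months + 8 months = 240 months
Early plea reduction: 25% of 240 months = 60 months (rounded down)
After reduction: 240 − 60 = 180 months
Less pre-trial detention credit: 180 months − 55 months = 125 months
Cap at 224 months: 125 months is within the cap, no reduction.
Minimum 188 months: 125 months is below the minimum → 188 months

Sentence: 188 months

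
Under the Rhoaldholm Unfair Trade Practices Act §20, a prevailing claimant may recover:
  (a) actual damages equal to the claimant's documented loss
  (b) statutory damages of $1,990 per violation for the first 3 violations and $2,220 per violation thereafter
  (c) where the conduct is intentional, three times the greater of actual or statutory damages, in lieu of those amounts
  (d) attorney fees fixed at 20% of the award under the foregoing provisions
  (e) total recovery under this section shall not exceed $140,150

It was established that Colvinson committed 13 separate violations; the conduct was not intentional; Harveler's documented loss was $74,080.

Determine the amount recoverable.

First 3 violations: 3 × $1,990 = $5,970
Remaining violations: (13 − 3) × $2,220 = $22,200
Statutory damages: $5,970 + $22,200 = $28,170
Conduct not intentional: the in-lieu enhancement does not apply.
Actual plus statutory damages: $74,080 + $28,170 = $102,250
Attorney fees: 20% of $102,250 = $20,450
Total before cap: $102,250 + $20,450 = $122,700
Cap at $140,150: $122,700 is within the cap, no reduction.

$122,700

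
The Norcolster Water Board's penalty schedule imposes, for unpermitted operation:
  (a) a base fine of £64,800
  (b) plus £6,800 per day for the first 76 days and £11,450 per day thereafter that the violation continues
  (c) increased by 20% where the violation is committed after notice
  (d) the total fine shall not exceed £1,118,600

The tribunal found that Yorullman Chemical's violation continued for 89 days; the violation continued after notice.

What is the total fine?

First 76 days: 76 × £6,800 = £516,800
Remaining days: (89 − 76) × £11,450 = £148,850
Per-day component: £516,800 + £148,850 = £665,650
Base plus per-day: £64,800 + £665,650 = £730,450
Enhancement: 20% of £730,450 = £146,090
Enhanced fine: £730,450 + £146,090 = £876,540
Cap at £1,118,600: £876,540 is within the cap, no reduction.

£876,540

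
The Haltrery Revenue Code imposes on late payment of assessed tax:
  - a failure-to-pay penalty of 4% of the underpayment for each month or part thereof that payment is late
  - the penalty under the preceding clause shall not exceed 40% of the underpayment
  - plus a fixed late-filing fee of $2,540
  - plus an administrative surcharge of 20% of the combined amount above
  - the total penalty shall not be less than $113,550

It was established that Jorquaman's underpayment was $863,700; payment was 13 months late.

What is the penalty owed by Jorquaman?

Accrued rate: 4% × 13 = 52%, capped at 40% → 40%
Failure-to-pay penalty: 40% of $863,700 = $345,480
Penalty before surcharge: $345,480 + $2,540 = $348,020
Administrative surcharge: 20% of $348,020 = $69,604
Total penalty: $348,020 + $69,604 = $417,624
Minimum $113,550: $417,624 meets the minimum, no increase.

$417,624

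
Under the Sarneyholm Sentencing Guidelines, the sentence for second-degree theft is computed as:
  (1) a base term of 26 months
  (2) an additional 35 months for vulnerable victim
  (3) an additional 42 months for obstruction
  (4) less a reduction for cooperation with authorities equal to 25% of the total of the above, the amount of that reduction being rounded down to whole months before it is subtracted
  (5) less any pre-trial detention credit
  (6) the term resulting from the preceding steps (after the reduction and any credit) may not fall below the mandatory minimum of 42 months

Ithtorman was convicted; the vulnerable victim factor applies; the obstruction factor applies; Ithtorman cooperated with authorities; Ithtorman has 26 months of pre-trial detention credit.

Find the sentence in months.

Vulnerable victim enhancement: +35 months
Obstruction enhancement: +42 months
Adjusted term: 26 months + 35 months + 42 months = 103 months
Cooperation with authorities reduction: 25% of 103 months = 25 months (rounded down)
After reduction: 103 − 25 = 78 months
Less pre-trial detention credit: 78 months − 26 months = 52 months
Minimum 42 months: 52 months meets the minimum, no increase.

52 months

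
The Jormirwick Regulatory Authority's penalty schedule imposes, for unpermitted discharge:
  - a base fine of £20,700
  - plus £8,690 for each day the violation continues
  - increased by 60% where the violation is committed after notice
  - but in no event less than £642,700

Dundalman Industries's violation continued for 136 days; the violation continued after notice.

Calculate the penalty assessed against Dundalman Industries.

Per-day component: 136 × £8,690 = £1,181,840
Base plus per-day: £20,700 + £1,181,840 = £1,202,540
Enhancement: 60% of £1,202,540 = £721,524
Enhanced fine: £1,202,540 + £721,524 = £1,924,064
Minimum £642,700: £1,924,064 meets the minimum, no increase.

Civil penalty: £1,924,064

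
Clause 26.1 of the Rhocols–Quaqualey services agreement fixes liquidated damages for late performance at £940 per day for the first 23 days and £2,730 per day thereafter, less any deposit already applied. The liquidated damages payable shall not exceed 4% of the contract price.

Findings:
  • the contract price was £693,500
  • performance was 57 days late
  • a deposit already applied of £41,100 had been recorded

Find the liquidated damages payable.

£27,740

First 23 days: 23 × £940 = £21,620
Remaining days: (57 − 23) × £2,730 = £92,820
Accrued per-day damages: £21,620 + £92,820 = £114,440
Less deposit already applied: £114,440 − £41,100 = £73,340
Cap: 4% of £693,500 = £27,740
Cap at £27,740: £73,340 exceeds the cap → £27,740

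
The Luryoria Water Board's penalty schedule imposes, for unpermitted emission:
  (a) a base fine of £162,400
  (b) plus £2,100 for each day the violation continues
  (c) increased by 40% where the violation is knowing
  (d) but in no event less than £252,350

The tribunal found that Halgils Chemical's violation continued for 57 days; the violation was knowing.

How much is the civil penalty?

Per-day component: 57 × £2,100 = £119,700
Base plus per-day: £162,400 + £119,700 = £282,100
Enhancement: 40% of £282,100 = £112,840
Enhanced fine: £282,100 + £112,840 = £394,940
Minimum £252,350: £394,940 meets the minimum, no increase.

£394,940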